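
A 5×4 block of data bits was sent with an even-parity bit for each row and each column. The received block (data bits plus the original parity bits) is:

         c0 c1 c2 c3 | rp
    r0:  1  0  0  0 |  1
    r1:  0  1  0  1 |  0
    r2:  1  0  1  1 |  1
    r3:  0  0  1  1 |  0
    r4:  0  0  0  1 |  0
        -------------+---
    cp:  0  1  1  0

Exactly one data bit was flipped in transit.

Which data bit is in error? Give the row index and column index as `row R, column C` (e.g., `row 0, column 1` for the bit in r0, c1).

row 4, column 2

Recompute each row's even parity and compare to rp:
  r0: data parity 1, sent rp 1 → ok
  r1: data parity 0, sent rp 0 → ok
  r2: data parity 1, sent rp 1 → ok
  r3: data parity 0, sent rp 0 → ok
  r4: data parity 1, sent rp 0 → mismatch
Recompute each column's even parity and compare to cp:
  c0: data parity 0, sent cp 0 → ok
  c1: data parity 1, sent cp 1 → ok
  c2: data parity 0, sent cp 1 → mismatch
  c3: data parity 0, sent cp 0 → ok
Exactly one row (r4) and one column (c2) fail → the flipped bit is at their intersection.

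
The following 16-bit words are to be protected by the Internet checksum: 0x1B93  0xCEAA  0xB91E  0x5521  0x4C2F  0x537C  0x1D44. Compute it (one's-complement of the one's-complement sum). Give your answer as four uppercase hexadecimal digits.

4A92

One's-complement addition (fold any carry out of bit 15 back into bit 0):
  0x1B93 + 0xCEAA = 0x0EA3D
  0xEA3D + 0xB91E = 0x1A35B → wrap carry → 0xA35C
  0xA35C + 0x5521 = 0x0F87D
  0xF87D + 0x4C2F = 0x144AC → wrap carry → 0x44AD
  0x44AD + 0x537C = 0x09829
  0x9829 + 0x1D44 = 0x0B56D
One's-complement sum = 0xB56D.
Checksum = ~0xB56D & 0xFFFF = 0x4A92.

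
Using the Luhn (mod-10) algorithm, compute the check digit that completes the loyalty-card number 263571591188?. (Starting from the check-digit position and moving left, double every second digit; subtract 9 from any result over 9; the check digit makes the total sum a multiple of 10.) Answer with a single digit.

0

Partial digits right→left: 8 8 1 1 9 5 1 7 5 3 6 2
Double every second digit counting from the check-digit position (so the 1st, 3rd, 5th, ... of the partial from the right).
  doubled (with −9 where >9): 7 2 9 2 1 3 → sum 24
  kept as-is: 8 1 5 7 3 2 → sum 26
Total = 24 + 26 = 50.
Check digit = (10 − (50 mod 10)) mod 10 = 0.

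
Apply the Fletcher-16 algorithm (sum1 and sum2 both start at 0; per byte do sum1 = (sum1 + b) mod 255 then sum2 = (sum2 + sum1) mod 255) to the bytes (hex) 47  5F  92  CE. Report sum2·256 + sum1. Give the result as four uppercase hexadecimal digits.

2F08

Running sums (mod 255):
  after byte 0 (47): sum1=71, sum2=71
  after byte 1 (5F): sum1=166, sum2=237
  after byte 2 (92): sum1=57, sum2=39
  after byte 3 (CE): sum1=8, sum2=47
Checksum = sum2·256 + sum1 = 47·256 + 8 = 12040 = 0x2F08.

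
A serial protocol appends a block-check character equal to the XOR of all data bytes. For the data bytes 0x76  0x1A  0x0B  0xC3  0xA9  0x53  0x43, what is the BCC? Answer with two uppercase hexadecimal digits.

1D

XOR the bytes together:
  start with 0x76
  0x76 ⊕ 0x1A = 0x6C
  0x6C ⊕ 0x0B = 0x67
  0x67 ⊕ 0xC3 = 0xA4
  0xA4 ⊕ 0xA9 = 0x0D
  0x0D ⊕ 0x53 = 0x5E
  0x5E ⊕ 0x43 = 0x1D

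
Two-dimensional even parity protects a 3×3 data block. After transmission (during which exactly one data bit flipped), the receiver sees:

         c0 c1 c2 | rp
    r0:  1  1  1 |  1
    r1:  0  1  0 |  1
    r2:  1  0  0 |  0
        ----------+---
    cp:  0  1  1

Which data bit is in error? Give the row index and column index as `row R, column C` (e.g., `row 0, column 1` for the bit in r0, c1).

Recompute each row's even parity and compare to rp:
  r0: data parity 1, sent rp 1 → ok
  r1: data parity 1, sent rp 1 → ok
  r2: data parity 1, sent rp 0 → mismatch
Recompute each column's even parity and compare to cp:
  c0: data parity 0, sent cp 0 → ok
  c1: data parity 0, sent cp 1 → mismatch
  c2: data parity 1, sent cp 1 → ok
Exactly one row (r2) and one column (c1) fail → the flipped bit is at their intersection.

row 2, column 1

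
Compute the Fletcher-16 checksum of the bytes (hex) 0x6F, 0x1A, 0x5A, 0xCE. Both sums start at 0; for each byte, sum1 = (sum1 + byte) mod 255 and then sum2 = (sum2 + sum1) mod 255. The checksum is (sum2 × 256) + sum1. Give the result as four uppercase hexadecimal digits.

8FB2

Running sums (mod 255):
  after byte 0 (0x6F): sum1=111, sum2=111
  after byte 1 (0x1A): sum1=137, sum2=248
  after byte 2 (0x5A): sum1=227, sum2=220
  after byte 3 (0xCE): sum1=178, sum2=143
Checksum = sum2·256 + sum1 = 143·256 + 178 = 36786 = 0x8FB2.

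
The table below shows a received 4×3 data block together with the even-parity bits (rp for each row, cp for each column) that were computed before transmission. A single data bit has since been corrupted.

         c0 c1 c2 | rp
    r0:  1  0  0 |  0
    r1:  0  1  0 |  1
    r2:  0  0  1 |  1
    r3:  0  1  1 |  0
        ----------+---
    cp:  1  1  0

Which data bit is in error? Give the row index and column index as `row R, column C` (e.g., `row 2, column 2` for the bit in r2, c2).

row 0, column 1

Recompute each row's even parity and compare to rp:
  r0: data parity 1, sent rp 0 → mismatch
  r1: data parity 1, sent rp 1 → ok
  r2: data parity 1, sent rp 1 → ok
  r3: data parity 0, sent rp 0 → ok
Recompute each column's even parity and compare to cp:
  c0: data parity 1, sent cp 1 → ok
  c1: data parity 0, sent cp 1 → mismatch
  c2: data parity 0, sent cp 0 → ok
Exactly one row (r0) and one column (c1) fail → the flipped bit is at their intersection.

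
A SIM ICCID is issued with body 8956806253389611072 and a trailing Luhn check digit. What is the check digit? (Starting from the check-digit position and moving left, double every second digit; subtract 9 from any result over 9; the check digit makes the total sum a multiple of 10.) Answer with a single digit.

8

Partial digits right→left: 2 7 0 1 1 6 9 8 3 3 5 2 6 0 8 6 5 9 8
Double every second digit counting from the check-digit position (so the 1st, 3rd, 5th, ... of the partial from the right).
  doubled (with −9 where >9): 4 0 2 9 6 1 3 7 1 7 → sum 40
  kept as-is: 7 1 6 8 3 2 0 6 9 → sum 42
Total = 40 + 42 = 82.
Check digit = (10 − (82 mod 10)) mod 10 = 8.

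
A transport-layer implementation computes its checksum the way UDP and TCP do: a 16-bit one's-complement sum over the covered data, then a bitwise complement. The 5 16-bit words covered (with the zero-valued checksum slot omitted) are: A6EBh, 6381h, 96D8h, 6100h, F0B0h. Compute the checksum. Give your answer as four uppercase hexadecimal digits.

One's-complement addition (fold any carry out of bit 15 back into bit 0):
  0xA6EB + 0x6381 = 0x10A6C → wrap carry → 0x0A6D
  0x0A6D + 0x96D8 = 0x0A145
  0xA145 + 0x6100 = 0x10245 → wrap carry → 0x0246
  0x0246 + 0xF0B0 = 0x0F2F6
One's-complement sum = 0xF2F6.
Checksum = ~0xF2F6 & 0xFFFF = 0x0D09.

0D09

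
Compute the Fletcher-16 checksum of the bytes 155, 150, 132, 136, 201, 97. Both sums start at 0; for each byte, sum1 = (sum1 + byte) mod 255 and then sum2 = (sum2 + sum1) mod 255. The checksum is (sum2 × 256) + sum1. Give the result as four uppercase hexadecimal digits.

376A

Running sums (mod 255):
  after byte 0 (155): sum1=155, sum2=155
  after byte 1 (150): sum1=50, sum2=205
  after byte 2 (132): sum1=182, sum2=132
  after byte 3 (136): sum1=63, sum2=195
  after byte 4 (201): sum1=9, sum2=204
  after byte 5 (97): sum1=106, sum2=55
Checksum = sum2·256 + sum1 = 55·256 + 106 = 14186 = 0x376A.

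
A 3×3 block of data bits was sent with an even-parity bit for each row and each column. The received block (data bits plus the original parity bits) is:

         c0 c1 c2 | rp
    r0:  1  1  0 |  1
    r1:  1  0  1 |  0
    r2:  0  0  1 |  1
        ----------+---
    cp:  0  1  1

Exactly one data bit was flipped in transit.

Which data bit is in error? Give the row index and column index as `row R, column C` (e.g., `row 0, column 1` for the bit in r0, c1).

Recompute each row's even parity and compare to rp:
  r0: data parity 0, sent rp 1 → mismatch
  r1: data parity 0, sent rp 0 → ok
  r2: data parity 1, sent rp 1 → ok
Recompute each column's even parity and compare to cp:
  c0: data parity 0, sent cp 0 → ok
  c1: data parity 1, sent cp 1 → ok
  c2: data parity 0, sent cp 1 → mismatch
Exactly one row (r0) and one column (c2) fail → the flipped bit is at their intersection.

row 0, column 2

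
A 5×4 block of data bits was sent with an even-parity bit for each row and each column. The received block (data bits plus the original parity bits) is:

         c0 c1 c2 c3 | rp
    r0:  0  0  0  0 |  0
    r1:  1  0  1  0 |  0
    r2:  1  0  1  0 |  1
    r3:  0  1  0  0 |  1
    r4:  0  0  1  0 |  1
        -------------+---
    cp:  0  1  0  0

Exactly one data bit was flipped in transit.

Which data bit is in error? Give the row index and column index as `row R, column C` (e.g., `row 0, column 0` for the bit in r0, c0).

row 2, column 2

Recompute each row's even parity and compare to rp:
  r0: data parity 0, sent rp 0 → ok
  r1: data parity 0, sent rp 0 → ok
  r2: data parity 0, sent rp 1 → mismatch
  r3: data parity 1, sent rp 1 → ok
  r4: data parity 1, sent rp 1 → ok
Recompute each column's even parity and compare to cp:
  c0: data parity 0, sent cp 0 → ok
  c1: data parity 1, sent cp 1 → ok
  c2: data parity 1, sent cp 0 → mismatch
  c3: data parity 0, sent cp 0 → ok
Exactly one row (r2) and one column (c2) fail → the flipped bit is at their intersection.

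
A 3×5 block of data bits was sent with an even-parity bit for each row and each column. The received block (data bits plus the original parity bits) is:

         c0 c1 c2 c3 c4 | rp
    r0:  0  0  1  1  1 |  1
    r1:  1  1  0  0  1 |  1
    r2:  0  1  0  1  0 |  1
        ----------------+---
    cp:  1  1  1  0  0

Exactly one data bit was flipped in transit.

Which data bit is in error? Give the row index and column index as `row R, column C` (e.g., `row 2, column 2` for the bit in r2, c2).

Recompute each row's even parity and compare to rp:
  r0: data parity 1, sent rp 1 → ok
  r1: data parity 1, sent rp 1 → ok
  r2: data parity 0, sent rp 1 → mismatch
Recompute each column's even parity and compare to cp:
  c0: data parity 1, sent cp 1 → ok
  c1: data parity 0, sent cp 1 → mismatch
  c2: data parity 1, sent cp 1 → ok
  c3: data parity 0, sent cp 0 → ok
  c4: data parity 0, sent cp 0 → ok
Exactly one row (r2) and one column (c1) fail → the flipped bit is at their intersection.

row 2, column 1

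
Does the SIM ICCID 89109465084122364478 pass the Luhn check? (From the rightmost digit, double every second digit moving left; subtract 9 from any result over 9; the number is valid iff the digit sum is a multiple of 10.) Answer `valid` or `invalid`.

From the right, keep odd positions and double even positions (subtract 9 from any doubled value over 9):
  doubled (positions 2,4,...): 5 8 6 4 8 0 3 9 2 7 → sum 52
  kept (positions 1,3,...): 8 4 6 2 1 8 5 4 0 9 → sum 47
Total = 99.
99 mod 10 = 9, so the number is invalid.

invalid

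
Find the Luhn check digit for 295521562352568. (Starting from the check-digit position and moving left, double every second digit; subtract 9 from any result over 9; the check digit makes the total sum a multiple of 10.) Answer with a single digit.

5

Partial digits right→left: 8 6 5 2 5 3 2 6 5 1 2 5 5 9 2
Double every second digit counting from the check-digit position (so the 1st, 3rd, 5th, ... of the partial from the right).
  doubled (with −9 where >9): 7 1 1 4 1 4 1 4 → sum 23
  kept as-is: 6 2 3 6 1 5 9 → sum 32
Total = 23 + 32 = 55.
Check digit = (10 − (55 mod 10)) mod 10 = 5.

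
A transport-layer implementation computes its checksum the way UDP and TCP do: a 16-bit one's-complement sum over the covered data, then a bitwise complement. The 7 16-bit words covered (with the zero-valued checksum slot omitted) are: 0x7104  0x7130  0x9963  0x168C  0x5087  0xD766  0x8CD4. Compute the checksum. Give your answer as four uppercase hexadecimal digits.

One's-complement addition (fold any carry out of bit 15 back into bit 0):
  0x7104 + 0x7130 = 0x0E234
  0xE234 + 0x9963 = 0x17B97 → wrap carry → 0x7B98
  0x7B98 + 0x168C = 0x09224
  0x9224 + 0x5087 = 0x0E2AB
  0xE2AB + 0xD766 = 0x1BA11 → wrap carry → 0xBA12
  0xBA12 + 0x8CD4 = 0x146E6 → wrap carry → 0x46E7
One's-complement sum = 0x46E7.
Checksum = ~0x46E7 & 0xFFFF = 0xB918.

B918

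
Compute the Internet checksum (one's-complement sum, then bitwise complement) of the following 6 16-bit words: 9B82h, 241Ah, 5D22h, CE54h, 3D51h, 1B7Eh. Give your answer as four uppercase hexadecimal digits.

One's-complement addition (fold any carry out of bit 15 back into bit 0):
  0x9B82 + 0x241A = 0x0BF9C
  0xBF9C + 0x5D22 = 0x11CBE → wrap carry → 0x1CBF
  0x1CBF + 0xCE54 = 0x0EB13
  0xEB13 + 0x3D51 = 0x12864 → wrap carry → 0x2865
  0x2865 + 0x1B7E = 0x043E3
One's-complement sum = 0x43E3.
Checksum = ~0x43E3 & 0xFFFF = 0xBC1C.

BC1C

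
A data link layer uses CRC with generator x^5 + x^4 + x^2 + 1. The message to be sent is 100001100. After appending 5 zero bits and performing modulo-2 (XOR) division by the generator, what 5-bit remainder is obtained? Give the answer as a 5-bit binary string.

Append 5 zeros: 10000110000000. Divide by 110101 (XOR where the leading bit is 1):
  pos 0: 100001 XOR 110101 = 010100
  pos 1: 101001 XOR 110101 = 011100
  pos 2: 111000 XOR 110101 = 001101
  pos 4: 110100 XOR 110101 = 000001
Remainder (last 5 bits) = 10000. This is the CRC / FCS.

10000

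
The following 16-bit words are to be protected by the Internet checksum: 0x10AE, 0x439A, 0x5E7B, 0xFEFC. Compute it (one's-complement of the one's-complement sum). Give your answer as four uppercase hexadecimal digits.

4E3F

One's-complement addition (fold any carry out of bit 15 back into bit 0):
  0x10AE + 0x439A = 0x05448
  0x5448 + 0x5E7B = 0x0B2C3
  0xB2C3 + 0xFEFC = 0x1B1BF → wrap carry → 0xB1C0
One's-complement sum = 0xB1C0.
Checksum = ~0xB1C0 & 0xFFFF = 0x4E3F.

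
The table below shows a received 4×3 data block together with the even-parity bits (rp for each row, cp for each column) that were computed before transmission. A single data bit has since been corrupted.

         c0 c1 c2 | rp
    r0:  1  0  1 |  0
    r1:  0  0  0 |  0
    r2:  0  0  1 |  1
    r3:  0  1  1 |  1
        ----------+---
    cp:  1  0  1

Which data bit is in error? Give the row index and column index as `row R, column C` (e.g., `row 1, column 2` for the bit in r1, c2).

row 3, column 1

Recompute each row's even parity and compare to rp:
  r0: data parity 0, sent rp 0 → ok
  r1: data parity 0, sent rp 0 → ok
  r2: data parity 1, sent rp 1 → ok
  r3: data parity 0, sent rp 1 → mismatch
Recompute each column's even parity and compare to cp:
  c0: data parity 1, sent cp 1 → ok
  c1: data parity 1, sent cp 0 → mismatch
  c2: data parity 1, sent cp 1 → ok
Exactly one row (r3) and one column (c1) fail → the flipped bit is at their intersection.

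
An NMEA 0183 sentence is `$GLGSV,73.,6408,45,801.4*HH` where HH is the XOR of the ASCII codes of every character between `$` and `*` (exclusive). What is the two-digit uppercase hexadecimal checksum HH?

XOR the ASCII codes of the payload characters:
  'G' = 0x47 → acc = 0x47
  'L' = 0x4C → acc = 0x0B
  'G' = 0x47 → acc = 0x4C
  'S' = 0x53 → acc = 0x1F
  'V' = 0x56 → acc = 0x49
  ',' = 0x2C → acc = 0x65
  '7' = 0x37 → acc = 0x52
  '3' = 0x33 → acc = 0x61
  '.' = 0x2E → acc = 0x4F
  ',' = 0x2C → acc = 0x63
  '6' = 0x36 → acc = 0x55
  '4' = 0x34 → acc = 0x61
  '0' = 0x30 → acc = 0x51
  '8' = 0x38 → acc = 0x69
  ',' = 0x2C → acc = 0x45
  '4' = 0x34 → acc = 0x71
  '5' = 0x35 → acc = 0x44
  ',' = 0x2C → acc = 0x68
  '8' = 0x38 → acc = 0x50
  '0' = 0x30 → acc = 0x60
  '1' = 0x31 → acc = 0x51
  '.' = 0x2E → acc = 0x7F
  '4' = 0x34 → acc = 0x4B
Checksum = 0x4B.

4B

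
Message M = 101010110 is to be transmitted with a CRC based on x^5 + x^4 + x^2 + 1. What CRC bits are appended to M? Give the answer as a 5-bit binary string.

Append 5 zeros: 10101011000000. Divide by 110101 (XOR where the leading bit is 1):
  pos 0: 101010 XOR 110101 = 011111
  pos 1: 111111 XOR 110101 = 001010
  pos 3: 101010 XOR 110101 = 011111
  pos 4: 111110 XOR 110101 = 001011
  pos 6: 101100 XOR 110101 = 011001
  pos 7: 110010 XOR 110101 = 000111
Remainder (last 5 bits) = 01110. This is the CRC / FCS.

01110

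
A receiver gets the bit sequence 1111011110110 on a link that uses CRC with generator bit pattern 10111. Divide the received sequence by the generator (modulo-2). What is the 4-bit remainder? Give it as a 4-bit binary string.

0000

Modulo-2 division of 1111011110110 by 10111:
  pos 0: 11110 XOR 10111 = 01001
  pos 1: 10011 XOR 10111 = 00100
  pos 3: 10011 XOR 10111 = 00100
  pos 5: 10010 XOR 10111 = 00101
  pos 7: 10111 XOR 10111 = 00000
Remainder = 0000 (zero — the frame passes the CRC check).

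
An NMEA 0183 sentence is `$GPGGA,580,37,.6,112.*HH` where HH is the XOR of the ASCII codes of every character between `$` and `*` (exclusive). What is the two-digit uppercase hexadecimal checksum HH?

XOR the ASCII codes of the payload characters:
  'G' = 0x47 → acc = 0x47
  'P' = 0x50 → acc = 0x17
  'G' = 0x47 → acc = 0x50
  'G' = 0x47 → acc = 0x17
  'A' = 0x41 → acc = 0x56
  ',' = 0x2C → acc = 0x7A
  '5' = 0x35 → acc = 0x4F
  '8' = 0x38 → acc = 0x77
  '0' = 0x30 → acc = 0x47
  ',' = 0x2C → acc = 0x6B
  '3' = 0x33 → acc = 0x58
  '7' = 0x37 → acc = 0x6F
  ',' = 0x2C → acc = 0x43
  '.' = 0x2E → acc = 0x6D
  '6' = 0x36 → acc = 0x5B
  ',' = 0x2C → acc = 0x77
  '1' = 0x31 → acc = 0x46
  '1' = 0x31 → acc = 0x77
  '2' = 0x32 → acc = 0x45
  '.' = 0x2E → acc = 0x6B
Checksum = 0x6B.

6B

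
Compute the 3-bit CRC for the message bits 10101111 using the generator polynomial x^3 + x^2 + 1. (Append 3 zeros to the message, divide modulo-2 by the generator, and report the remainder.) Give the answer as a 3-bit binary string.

000

Append 3 zeros: 10101111000. Divide by 1101 (XOR where the leading bit is 1):
  pos 0: 1010 XOR 1101 = 0111
  pos 1: 1111 XOR 1101 = 0010
  pos 3: 1011 XOR 1101 = 0110
  pos 4: 1101 XOR 1101 = 0000
Remainder (last 3 bits) = 000. This is the CRC / FCS.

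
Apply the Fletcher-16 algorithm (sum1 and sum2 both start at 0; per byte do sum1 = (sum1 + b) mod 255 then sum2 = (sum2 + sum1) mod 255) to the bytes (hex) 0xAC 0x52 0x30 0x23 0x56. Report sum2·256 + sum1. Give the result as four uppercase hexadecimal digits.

Running sums (mod 255):
  after byte 0 (0xAC): sum1=172, sum2=172
  after byte 1 (0x52): sum1=254, sum2=171
  after byte 2 (0x30): sum1=47, sum2=218
  after byte 3 (0x23): sum1=82, sum2=45
  after byte 4 (0x56): sum1=168, sum2=213
Checksum = sum2·256 + sum1 = 213·256 + 168 = 54696 = 0xD5A8.

D5A8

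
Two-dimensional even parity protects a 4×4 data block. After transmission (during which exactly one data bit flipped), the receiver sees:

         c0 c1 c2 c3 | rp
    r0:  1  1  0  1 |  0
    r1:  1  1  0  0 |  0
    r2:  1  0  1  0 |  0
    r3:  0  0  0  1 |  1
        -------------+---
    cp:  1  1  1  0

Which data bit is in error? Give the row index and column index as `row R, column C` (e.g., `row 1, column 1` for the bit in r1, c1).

row 0, column 1

Recompute each row's even parity and compare to rp:
  r0: data parity 1, sent rp 0 → mismatch
  r1: data parity 0, sent rp 0 → ok
  r2: data parity 0, sent rp 0 → ok
  r3: data parity 1, sent rp 1 → ok
Recompute each column's even parity and compare to cp:
  c0: data parity 1, sent cp 1 → ok
  c1: data parity 0, sent cp 1 → mismatch
  c2: data parity 1, sent cp 1 → ok
  c3: data parity 0, sent cp 0 → ok
Exactly one row (r0) and one column (c1) fail → the flipped bit is at their intersection.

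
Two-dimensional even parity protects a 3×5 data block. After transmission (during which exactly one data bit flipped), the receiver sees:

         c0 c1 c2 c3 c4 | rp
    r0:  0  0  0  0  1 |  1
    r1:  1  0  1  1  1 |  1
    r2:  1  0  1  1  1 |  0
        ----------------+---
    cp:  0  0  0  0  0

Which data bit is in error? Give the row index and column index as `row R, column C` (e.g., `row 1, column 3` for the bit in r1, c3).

Recompute each row's even parity and compare to rp:
  r0: data parity 1, sent rp 1 → ok
  r1: data parity 0, sent rp 1 → mismatch
  r2: data parity 0, sent rp 0 → ok
Recompute each column's even parity and compare to cp:
  c0: data parity 0, sent cp 0 → ok
  c1: data parity 0, sent cp 0 → ok
  c2: data parity 0, sent cp 0 → ok
  c3: data parity 0, sent cp 0 → ok
  c4: data parity 1, sent cp 0 → mismatch
Exactly one row (r1) and one column (c4) fail → the flipped bit is at their intersection.

row 1, column 4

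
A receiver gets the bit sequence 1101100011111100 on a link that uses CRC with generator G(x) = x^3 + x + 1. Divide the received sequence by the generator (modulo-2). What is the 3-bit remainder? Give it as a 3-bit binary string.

Modulo-2 division of 1101100011111100 by 1011:
  pos 0: 1101 XOR 1011 = 0110
  pos 1: 1101 XOR 1011 = 0110
  pos 2: 1100 XOR 1011 = 0111
  pos 3: 1110 XOR 1011 = 0101
  pos 4: 1010 XOR 1011 = 0001
  pos 7: 1111 XOR 1011 = 0100
  pos 8: 1001 XOR 1011 = 0010
  pos 10: 1011 XOR 1011 = 0000
Remainder = 000 (zero — the frame passes the CRC check).

000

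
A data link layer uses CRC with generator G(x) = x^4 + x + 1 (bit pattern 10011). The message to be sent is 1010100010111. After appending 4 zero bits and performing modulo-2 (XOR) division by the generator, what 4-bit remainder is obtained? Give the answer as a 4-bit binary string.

Append 4 zeros: 10101000101110000. Divide by 10011 (XOR where the leading bit is 1):
  pos 0: 10101 XOR 10011 = 00110
  pos 2: 11000 XOR 10011 = 01011
  pos 3: 10110 XOR 10011 = 00101
  pos 5: 10110 XOR 10011 = 00101
  pos 7: 10111 XOR 10011 = 00100
  pos 9: 10010 XOR 10011 = 00001
Remainder (last 4 bits) = 1000. This is the CRC / FCS.

1000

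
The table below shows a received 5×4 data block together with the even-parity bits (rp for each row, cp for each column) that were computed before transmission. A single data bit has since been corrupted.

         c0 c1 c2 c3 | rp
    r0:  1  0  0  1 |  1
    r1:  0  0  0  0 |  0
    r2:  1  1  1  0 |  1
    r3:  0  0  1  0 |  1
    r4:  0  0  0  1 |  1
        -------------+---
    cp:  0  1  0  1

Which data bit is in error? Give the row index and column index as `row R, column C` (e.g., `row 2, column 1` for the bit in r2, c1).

Recompute each row's even parity and compare to rp:
  r0: data parity 0, sent rp 1 → mismatch
  r1: data parity 0, sent rp 0 → ok
  r2: data parity 1, sent rp 1 → ok
  r3: data parity 1, sent rp 1 → ok
  r4: data parity 1, sent rp 1 → ok
Recompute each column's even parity and compare to cp:
  c0: data parity 0, sent cp 0 → ok
  c1: data parity 1, sent cp 1 → ok
  c2: data parity 0, sent cp 0 → ok
  c3: data parity 0, sent cp 1 → mismatch
Exactly one row (r0) and one column (c3) fail → the flipped bit is at their intersection.

row 0, column 3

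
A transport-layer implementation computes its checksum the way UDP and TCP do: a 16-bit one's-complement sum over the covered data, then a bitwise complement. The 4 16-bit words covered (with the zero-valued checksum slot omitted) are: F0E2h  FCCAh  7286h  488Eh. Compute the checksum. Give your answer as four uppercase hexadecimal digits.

573D

One's-complement addition (fold any carry out of bit 15 back into bit 0):
  0xF0E2 + 0xFCCA = 0x1EDAC → wrap carry → 0xEDAD
  0xEDAD + 0x7286 = 0x16033 → wrap carry → 0x6034
  0x6034 + 0x488E = 0x0A8C2
One's-complement sum = 0xA8C2.
Checksum = ~0xA8C2 & 0xFFFF = 0x573D.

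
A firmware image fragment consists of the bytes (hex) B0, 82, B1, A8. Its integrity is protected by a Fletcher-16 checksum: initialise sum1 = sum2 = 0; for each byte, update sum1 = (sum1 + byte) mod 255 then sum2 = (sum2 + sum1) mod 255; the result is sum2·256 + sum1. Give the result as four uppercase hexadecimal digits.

Running sums (mod 255):
  after byte 0 (B0): sum1=176, sum2=176
  after byte 1 (82): sum1=51, sum2=227
  after byte 2 (B1): sum1=228, sum2=200
  after byte 3 (A8): sum1=141, sum2=86
Checksum = sum2·256 + sum1 = 86·256 + 141 = 22157 = 0x568D.

568D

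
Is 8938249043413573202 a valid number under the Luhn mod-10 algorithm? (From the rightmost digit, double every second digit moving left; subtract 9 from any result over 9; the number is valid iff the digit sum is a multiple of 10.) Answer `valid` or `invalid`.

From the right, keep odd positions and double even positions (subtract 9 from any doubled value over 9):
  doubled (positions 2,4,...): 0 6 1 2 6 0 8 7 9 → sum 39
  kept (positions 1,3,...): 2 2 7 3 4 4 9 2 3 8 → sum 44
Total = 83.
83 mod 10 = 3, so the number is invalid.

invalid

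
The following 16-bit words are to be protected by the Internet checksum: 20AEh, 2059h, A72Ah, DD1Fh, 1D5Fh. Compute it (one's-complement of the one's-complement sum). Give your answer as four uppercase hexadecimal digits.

1D4F

One's-complement addition (fold any carry out of bit 15 back into bit 0):
  0x20AE + 0x2059 = 0x04107
  0x4107 + 0xA72A = 0x0E831
  0xE831 + 0xDD1F = 0x1C550 → wrap carry → 0xC551
  0xC551 + 0x1D5F = 0x0E2B0
One's-complement sum = 0xE2B0.
Checksum = ~0xE2B0 & 0xFFFF = 0x1D4F.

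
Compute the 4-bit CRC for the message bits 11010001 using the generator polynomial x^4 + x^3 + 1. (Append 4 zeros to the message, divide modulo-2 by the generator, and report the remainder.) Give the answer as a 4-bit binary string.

0000

Append 4 zeros: 110100010000. Divide by 11001 (XOR where the leading bit is 1):
  pos 0: 11010 XOR 11001 = 00011
  pos 3: 11001 XOR 11001 = 00000
Remainder (last 4 bits) = 0000. This is the CRC / FCS.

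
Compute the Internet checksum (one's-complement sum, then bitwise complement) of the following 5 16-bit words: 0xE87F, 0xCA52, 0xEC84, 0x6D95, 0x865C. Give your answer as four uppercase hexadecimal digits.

6CB6

One's-complement addition (fold any carry out of bit 15 back into bit 0):
  0xE87F + 0xCA52 = 0x1B2D1 → wrap carry → 0xB2D2
  0xB2D2 + 0xEC84 = 0x19F56 → wrap carry → 0x9F57
  0x9F57 + 0x6D95 = 0x10CEC → wrap carry → 0x0CED
  0x0CED + 0x865C = 0x09349
One's-complement sum = 0x9349.
Checksum = ~0x9349 & 0xFFFF = 0x6CB6.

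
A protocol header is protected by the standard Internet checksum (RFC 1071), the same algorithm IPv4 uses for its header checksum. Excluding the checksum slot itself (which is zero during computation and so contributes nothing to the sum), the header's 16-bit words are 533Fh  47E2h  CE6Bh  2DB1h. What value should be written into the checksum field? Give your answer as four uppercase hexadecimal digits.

One's-complement addition (fold any carry out of bit 15 back into bit 0):
  0x533F + 0x47E2 = 0x09B21
  0x9B21 + 0xCE6B = 0x1698C → wrap carry → 0x698D
  0x698D + 0x2DB1 = 0x0973E
One's-complement sum = 0x973E.
Checksum = ~0x973E & 0xFFFF = 0x68C1.

68C1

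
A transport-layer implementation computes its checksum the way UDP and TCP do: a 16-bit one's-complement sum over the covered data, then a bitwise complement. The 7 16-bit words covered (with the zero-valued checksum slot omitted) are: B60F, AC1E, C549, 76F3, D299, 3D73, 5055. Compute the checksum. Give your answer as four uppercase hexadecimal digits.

One's-complement addition (fold any carry out of bit 15 back into bit 0):
  0xB60F + 0xAC1E = 0x1622D → wrap carry → 0x622E
  0x622E + 0xC549 = 0x12777 → wrap carry → 0x2778
  0x2778 + 0x76F3 = 0x09E6B
  0x9E6B + 0xD299 = 0x17104 → wrap carry → 0x7105
  0x7105 + 0x3D73 = 0x0AE78
  0xAE78 + 0x5055 = 0x0FECD
One's-complement sum = 0xFECD.
Checksum = ~0xFECD & 0xFFFF = 0x0132.

0132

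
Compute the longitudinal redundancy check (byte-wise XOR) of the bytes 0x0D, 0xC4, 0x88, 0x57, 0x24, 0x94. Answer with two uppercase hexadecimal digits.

XOR the bytes together:
  start with 0x0D
  0x0D ⊕ 0xC4 = 0xC9
  0xC9 ⊕ 0x88 = 0x41
  0x41 ⊕ 0x57 = 0x16
  0x16 ⊕ 0x24 = 0x32
  0x32 ⊕ 0x94 = 0xA6

A6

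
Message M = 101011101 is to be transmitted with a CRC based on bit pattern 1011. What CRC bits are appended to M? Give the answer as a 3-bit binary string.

010

Append 3 zeros: 101011101000. Divide by 1011 (XOR where the leading bit is 1):
  pos 0: 1010 XOR 1011 = 0001
  pos 3: 1111 XOR 1011 = 0100
  pos 4: 1000 XOR 1011 = 0011
  pos 6: 1110 XOR 1011 = 0101
  pos 7: 1010 XOR 1011 = 0001
Remainder (last 3 bits) = 010. This is the CRC / FCS.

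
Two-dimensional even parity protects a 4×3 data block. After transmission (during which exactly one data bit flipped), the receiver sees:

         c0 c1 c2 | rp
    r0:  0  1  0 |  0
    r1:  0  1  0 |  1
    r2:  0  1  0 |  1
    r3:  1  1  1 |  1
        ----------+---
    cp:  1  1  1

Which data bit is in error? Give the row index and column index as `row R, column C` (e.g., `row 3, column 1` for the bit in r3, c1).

Recompute each row's even parity and compare to rp:
  r0: data parity 1, sent rp 0 → mismatch
  r1: data parity 1, sent rp 1 → ok
  r2: data parity 1, sent rp 1 → ok
  r3: data parity 1, sent rp 1 → ok
Recompute each column's even parity and compare to cp:
  c0: data parity 1, sent cp 1 → ok
  c1: data parity 0, sent cp 1 → mismatch
  c2: data parity 1, sent cp 1 → ok
Exactly one row (r0) and one column (c1) fail → the flipped bit is at their intersection.

row 0, column 1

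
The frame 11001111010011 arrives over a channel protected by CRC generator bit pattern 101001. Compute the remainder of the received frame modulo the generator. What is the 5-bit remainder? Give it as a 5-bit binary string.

Modulo-2 division of 11001111010011 by 101001:
  pos 0: 110011 XOR 101001 = 011010
  pos 1: 110101 XOR 101001 = 011100
  pos 2: 111001 XOR 101001 = 010000
  pos 3: 100000 XOR 101001 = 001001
  pos 5: 100110 XOR 101001 = 001111
  pos 7: 111101 XOR 101001 = 010100
  pos 8: 101001 XOR 101001 = 000000
Remainder = 00000 (zero — the frame passes the CRC check).

00000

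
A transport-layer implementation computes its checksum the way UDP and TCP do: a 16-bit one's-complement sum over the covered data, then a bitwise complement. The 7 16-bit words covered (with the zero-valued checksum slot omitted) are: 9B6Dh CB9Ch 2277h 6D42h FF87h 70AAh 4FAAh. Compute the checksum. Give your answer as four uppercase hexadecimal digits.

495F

One's-complement addition (fold any carry out of bit 15 back into bit 0):
  0x9B6D + 0xCB9C = 0x16709 → wrap carry → 0x670A
  0x670A + 0x2277 = 0x08981
  0x8981 + 0x6D42 = 0x0F6C3
  0xF6C3 + 0xFF87 = 0x1F64A → wrap carry → 0xF64B
  0xF64B + 0x70AA = 0x166F5 → wrap carry → 0x66F6
  0x66F6 + 0x4FAA = 0x0B6A0
One's-complement sum = 0xB6A0.
Checksum = ~0xB6A0 & 0xFFFF = 0x495F.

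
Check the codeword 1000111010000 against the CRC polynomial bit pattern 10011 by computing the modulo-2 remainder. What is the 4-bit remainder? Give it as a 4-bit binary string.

1110

Modulo-2 division of 1000111010000 by 10011:
  pos 0: 10001 XOR 10011 = 00010
  pos 3: 10110 XOR 10011 = 00101
  pos 5: 10110 XOR 10011 = 00101
  pos 7: 10100 XOR 10011 = 00111
Remainder = 1110 (nonzero — an error is detected).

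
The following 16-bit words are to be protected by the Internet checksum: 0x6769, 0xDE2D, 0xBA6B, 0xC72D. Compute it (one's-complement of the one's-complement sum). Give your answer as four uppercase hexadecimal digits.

38CF

One's-complement addition (fold any carry out of bit 15 back into bit 0):
  0x6769 + 0xDE2D = 0x14596 → wrap carry → 0x4597
  0x4597 + 0xBA6B = 0x10002 → wrap carry → 0x0003
  0x0003 + 0xC72D = 0x0C730
One's-complement sum = 0xC730.
Checksum = ~0xC730 & 0xFFFF = 0x38CF.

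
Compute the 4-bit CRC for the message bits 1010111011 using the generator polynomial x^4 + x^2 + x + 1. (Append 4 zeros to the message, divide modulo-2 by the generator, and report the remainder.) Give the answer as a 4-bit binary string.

0010

Append 4 zeros: 10101110110000. Divide by 10111 (XOR where the leading bit is 1):
  pos 0: 10101 XOR 10111 = 00010
  pos 3: 10110 XOR 10111 = 00001
  pos 7: 11100 XOR 10111 = 01011
  pos 8: 10110 XOR 10111 = 00001
Remainder (last 4 bits) = 0010. This is the CRC / FCS.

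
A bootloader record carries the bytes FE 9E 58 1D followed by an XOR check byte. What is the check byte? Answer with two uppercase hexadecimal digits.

XOR the bytes together:
  start with 0xFE
  0xFE ⊕ 0x9E = 0x60
  0x60 ⊕ 0x58 = 0x38
  0x38 ⊕ 0x1D = 0x25

25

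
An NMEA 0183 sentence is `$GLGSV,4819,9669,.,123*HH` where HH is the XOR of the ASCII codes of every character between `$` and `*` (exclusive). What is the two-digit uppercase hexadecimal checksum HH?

53

XOR the ASCII codes of the payload characters:
  'G' = 0x47 → acc = 0x47
  'L' = 0x4C → acc = 0x0B
  'G' = 0x47 → acc = 0x4C
  'S' = 0x53 → acc = 0x1F
  'V' = 0x56 → acc = 0x49
  ',' = 0x2C → acc = 0x65
  '4' = 0x34 → acc = 0x51
  '8' = 0x38 → acc = 0x69
  '1' = 0x31 → acc = 0x58
  '9' = 0x39 → acc = 0x61
  ',' = 0x2C → acc = 0x4D
  '9' = 0x39 → acc = 0x74
  '6' = 0x36 → acc = 0x42
  '6' = 0x36 → acc = 0x74
  '9' = 0x39 → acc = 0x4D
  ',' = 0x2C → acc = 0x61
  '.' = 0x2E → acc = 0x4F
  ',' = 0x2C → acc = 0x63
  '1' = 0x31 → acc = 0x52
  '2' = 0x32 → acc = 0x60
  '3' = 0x33 → acc = 0x53
Checksum = 0x53.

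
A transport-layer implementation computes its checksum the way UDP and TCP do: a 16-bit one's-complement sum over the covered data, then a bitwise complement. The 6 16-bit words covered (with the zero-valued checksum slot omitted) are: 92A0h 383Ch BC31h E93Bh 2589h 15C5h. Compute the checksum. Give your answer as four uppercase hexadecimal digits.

One's-complement addition (fold any carry out of bit 15 back into bit 0):
  0x92A0 + 0x383C = 0x0CADC
  0xCADC + 0xBC31 = 0x1870D → wrap carry → 0x870E
  0x870E + 0xE93B = 0x17049 → wrap carry → 0x704A
  0x704A + 0x2589 = 0x095D3
  0x95D3 + 0x15C5 = 0x0AB98
One's-complement sum = 0xAB98.
Checksum = ~0xAB98 & 0xFFFF = 0x5467.

5467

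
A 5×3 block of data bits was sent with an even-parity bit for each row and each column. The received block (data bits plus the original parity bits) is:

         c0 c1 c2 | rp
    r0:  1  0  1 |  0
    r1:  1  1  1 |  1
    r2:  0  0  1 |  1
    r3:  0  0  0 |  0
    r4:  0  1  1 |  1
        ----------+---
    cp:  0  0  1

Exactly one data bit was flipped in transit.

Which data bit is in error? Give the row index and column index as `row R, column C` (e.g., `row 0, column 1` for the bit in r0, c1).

row 4, column 2

Recompute each row's even parity and compare to rp:
  r0: data parity 0, sent rp 0 → ok
  r1: data parity 1, sent rp 1 → ok
  r2: data parity 1, sent rp 1 → ok
  r3: data parity 0, sent rp 0 → ok
  r4: data parity 0, sent rp 1 → mismatch
Recompute each column's even parity and compare to cp:
  c0: data parity 0, sent cp 0 → ok
  c1: data parity 0, sent cp 0 → ok
  c2: data parity 0, sent cp 1 → mismatch
Exactly one row (r4) and one column (c2) fail → the flipped bit is at their intersection.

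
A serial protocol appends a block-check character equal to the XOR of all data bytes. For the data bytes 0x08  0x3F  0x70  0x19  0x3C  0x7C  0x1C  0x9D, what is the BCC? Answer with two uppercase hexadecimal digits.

9F

XOR the bytes together:
  start with 0x08
  0x08 ⊕ 0x3F = 0x37
  0x37 ⊕ 0x70 = 0x47
  0x47 ⊕ 0x19 = 0x5E
  0x5E ⊕ 0x3C = 0x62
  0x62 ⊕ 0x7C = 0x1E
  0x1E ⊕ 0x1C = 0x02
  0x02 ⊕ 0x9D = 0x9F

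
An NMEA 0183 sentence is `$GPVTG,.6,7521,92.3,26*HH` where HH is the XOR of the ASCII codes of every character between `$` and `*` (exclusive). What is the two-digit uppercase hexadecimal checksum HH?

XOR the ASCII codes of the payload characters:
  'G' = 0x47 → acc = 0x47
  'P' = 0x50 → acc = 0x17
  'V' = 0x56 → acc = 0x41
  'T' = 0x54 → acc = 0x15
  'G' = 0x47 → acc = 0x52
  ',' = 0x2C → acc = 0x7E
  '.' = 0x2E → acc = 0x50
  '6' = 0x36 → acc = 0x66
  ',' = 0x2C → acc = 0x4A
  '7' = 0x37 → acc = 0x7D
  '5' = 0x35 → acc = 0x48
  '2' = 0x32 → acc = 0x7A
  '1' = 0x31 → acc = 0x4B
  ',' = 0x2C → acc = 0x67
  '9' = 0x39 → acc = 0x5E
  '2' = 0x32 → acc = 0x6C
  '.' = 0x2E → acc = 0x42
  '3' = 0x33 → acc = 0x71
  ',' = 0x2C → acc = 0x5D
  '2' = 0x32 → acc = 0x6F
  '6' = 0x36 → acc = 0x59
Checksum = 0x59.

59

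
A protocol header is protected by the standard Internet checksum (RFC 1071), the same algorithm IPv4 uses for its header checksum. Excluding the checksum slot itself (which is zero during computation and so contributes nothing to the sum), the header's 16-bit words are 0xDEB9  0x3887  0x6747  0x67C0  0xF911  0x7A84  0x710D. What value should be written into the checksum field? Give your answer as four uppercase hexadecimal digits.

3513

One's-complement addition (fold any carry out of bit 15 back into bit 0):
  0xDEB9 + 0x3887 = 0x11740 → wrap carry → 0x1741
  0x1741 + 0x6747 = 0x07E88
  0x7E88 + 0x67C0 = 0x0E648
  0xE648 + 0xF911 = 0x1DF59 → wrap carry → 0xDF5A
  0xDF5A + 0x7A84 = 0x159DE → wrap carry → 0x59DF
  0x59DF + 0x710D = 0x0CAEC
One's-complement sum = 0xCAEC.
Checksum = ~0xCAEC & 0xFFFF = 0x3513.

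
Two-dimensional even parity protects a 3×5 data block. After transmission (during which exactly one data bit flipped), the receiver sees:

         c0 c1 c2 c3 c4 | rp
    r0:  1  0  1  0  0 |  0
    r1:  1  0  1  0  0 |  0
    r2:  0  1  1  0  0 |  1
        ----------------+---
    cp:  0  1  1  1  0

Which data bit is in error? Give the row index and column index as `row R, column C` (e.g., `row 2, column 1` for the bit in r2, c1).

Recompute each row's even parity and compare to rp:
  r0: data parity 0, sent rp 0 → ok
  r1: data parity 0, sent rp 0 → ok
  r2: data parity 0, sent rp 1 → mismatch
Recompute each column's even parity and compare to cp:
  c0: data parity 0, sent cp 0 → ok
  c1: data parity 1, sent cp 1 → ok
  c2: data parity 1, sent cp 1 → ok
  c3: data parity 0, sent cp 1 → mismatch
  c4: data parity 0, sent cp 0 → ok
Exactly one row (r2) and one column (c3) fail → the flipped bit is at their intersection.

row 2, column 3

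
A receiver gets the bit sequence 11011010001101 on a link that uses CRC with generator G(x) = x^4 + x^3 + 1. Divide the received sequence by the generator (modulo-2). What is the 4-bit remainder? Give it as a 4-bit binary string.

Modulo-2 division of 11011010001101 by 11001:
  pos 0: 11011 XOR 11001 = 00010
  pos 3: 10010 XOR 11001 = 01011
  pos 4: 10110 XOR 11001 = 01111
  pos 5: 11110 XOR 11001 = 00111
  pos 7: 11111 XOR 11001 = 00110
  pos 9: 11001 XOR 11001 = 00000
Remainder = 0000 (zero — the frame passes the CRC check).

0000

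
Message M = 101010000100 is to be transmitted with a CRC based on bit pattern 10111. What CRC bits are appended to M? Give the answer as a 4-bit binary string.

0101

Append 4 zeros: 1010100001000000. Divide by 10111 (XOR where the leading bit is 1):
  pos 0: 10101 XOR 10111 = 00010
  pos 3: 10000 XOR 10111 = 00111
  pos 5: 11101 XOR 10111 = 01010
  pos 6: 10100 XOR 10111 = 00011
  pos 9: 11000 XOR 10111 = 01111
  pos 10: 11110 XOR 10111 = 01001
  pos 11: 10010 XOR 10111 = 00101
Remainder (last 4 bits) = 0101. This is the CRC / FCS.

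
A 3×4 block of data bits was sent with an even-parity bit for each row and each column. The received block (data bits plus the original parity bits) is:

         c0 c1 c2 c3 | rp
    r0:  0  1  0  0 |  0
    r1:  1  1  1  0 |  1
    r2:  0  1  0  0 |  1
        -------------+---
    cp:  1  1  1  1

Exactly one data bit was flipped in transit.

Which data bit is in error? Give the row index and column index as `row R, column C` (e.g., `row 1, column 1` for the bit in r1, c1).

Recompute each row's even parity and compare to rp:
  r0: data parity 1, sent rp 0 → mismatch
  r1: data parity 1, sent rp 1 → ok
  r2: data parity 1, sent rp 1 → ok
Recompute each column's even parity and compare to cp:
  c0: data parity 1, sent cp 1 → ok
  c1: data parity 1, sent cp 1 → ok
  c2: data parity 1, sent cp 1 → ok
  c3: data parity 0, sent cp 1 → mismatch
Exactly one row (r0) and one column (c3) fail → the flipped bit is at their intersection.

row 0, column 3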